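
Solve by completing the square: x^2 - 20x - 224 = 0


Start: x^2 - 20x - 224 = 0
Move constant: x^2 - 20x = 224
Half of -20 is -10, squared is 100
Add 100 to both sides: x^2 - 20x + 100 = 324
(x - 10)^2 = 324
x - 10 = ±18
x = 10 + 18 = 28 or x = 10 - 18 = -8

x = -8, x = 28


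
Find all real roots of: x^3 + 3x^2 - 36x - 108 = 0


Let p(x) = x^3 + 3x^2 - 36x - 108. By the rational root theorem (leading coefficient 1), any rational root is an integer divisor of 108: try ±1, ±2, ... in turn.
Test x = 1: value = -140 ≠ 0.
Test x = -1: value = -70 ≠ 0.
Test x = 2: value = -160 ≠ 0.
Test x = -2: value = -32 ≠ 0.
Test x = 3: value = -162 ≠ 0.
Test x = -3: value = 0 ✓, so (x + 3) is a factor.
Synthetic division by (x + 3): bring down 1; 1(-3) + 3 = 0; 0(-3) - 36 = -36; (-36)(-3) - 108 = 0 → quotient x^2 - 36, remainder 0.
Solve the quadratic x^2 - 36 = 0: discriminant = 0^2 - 4(1)(-36) = 0 + 144 = 144.
sqrt(144) = 12, so x = (0 ± 12)/2: x = 6 or x = -6.

x = -6, x = -3, x = 6


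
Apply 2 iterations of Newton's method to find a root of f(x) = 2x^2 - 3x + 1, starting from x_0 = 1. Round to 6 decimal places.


Newton's method: x_(n+1) = x_n - f(x_n)/f'(x_n)
f(x) = 2x^2 - 3x + 1
f'(x) = 4x - 3

Iteration 1:
  f(1.000000) = 0.000000
  f'(1.000000) = 1.000000
  x_1 = 1.000000 - (0.000000)/(1.000000) = 1.000000

Iteration 2:
  f(1.000000) = 0.000000
  f'(1.000000) = 1.000000
  x_2 = 1.000000 - (0.000000)/(1.000000) = 1.000000

x_2 = 1.000000


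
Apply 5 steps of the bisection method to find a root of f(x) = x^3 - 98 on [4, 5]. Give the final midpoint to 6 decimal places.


f(x) = x^3 - 98
f(4) = -34 < 0
f(5) = 27 > 0

Step 1: midpoint = (4.000000 + 5.000000)/2 = 4.500000
  f(4.500000) = -6.875000
  f(mid) < 0, so root is in [4.500000, 5.000000]

Step 2: midpoint = (4.500000 + 5.000000)/2 = 4.750000
  f(4.750000) = 9.171875
  f(mid) > 0, so root is in [4.500000, 4.750000]

Step 3: midpoint = (4.500000 + 4.750000)/2 = 4.625000
  f(4.625000) = 0.931641
  f(mid) > 0, so root is in [4.500000, 4.625000]

Step 4: midpoint = (4.500000 + 4.625000)/2 = 4.562500
  f(4.562500) = -3.025146
  f(mid) < 0, so root is in [4.562500, 4.625000]

Step 5: midpoint = (4.562500 + 4.625000)/2 = 4.593750
  f(4.593750) = -1.060211
  f(mid) < 0, so root is in [4.593750, 4.625000]

midpoint = 4.593750


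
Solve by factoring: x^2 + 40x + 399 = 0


We need two numbers that multiply to 399 and add to 40.
Those numbers are 21 and 19 (since 21 * 19 = 399 and 21 + 19 = 40).
So x^2 + 40x + 399 = (x + 21)(x + 19) = 0
Setting each factor to zero: x = -21 or x = -19

x = -21, x = -19


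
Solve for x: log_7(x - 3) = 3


Convert to exponential form: x - 3 = 7^3 = 343
x = 343 + 3 = 346
Check: log_7(346 - 3) = log_7(343) = log_7(343) = 3 ✓

x = 346


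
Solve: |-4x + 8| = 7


An absolute value equation |expr| = 7 gives two cases:
Case 1: -4x + 8 = 7
  -4x = -1, so x = 1/4
Case 2: -4x + 8 = -7
  -4x = -15, so x = 15/4

x = 1/4, x = 15/4


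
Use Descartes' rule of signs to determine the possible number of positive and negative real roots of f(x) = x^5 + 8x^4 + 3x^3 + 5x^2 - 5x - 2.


Descartes' rule of signs:

For positive roots, count sign changes in f(x) = x^5 + 8x^4 + 3x^3 + 5x^2 - 5x - 2:
Signs of coefficients: +, +, +, +, -, -
Number of sign changes: 1
Possible positive real roots: 1

For negative roots, examine f(-x) = -x^5 + 8x^4 - 3x^3 + 5x^2 + 5x - 2:
Signs of coefficients: -, +, -, +, +, -
Number of sign changes: 4
Possible negative real roots: 4, 2, 0

Positive roots: 1; Negative roots: 4 or 2 or 0


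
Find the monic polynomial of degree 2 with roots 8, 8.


A monic polynomial with roots 8, 8 is:
p(x) = (x - 8)(x - 8)
After multiplying by (x - 8): x - 8
After multiplying by (x - 8): x^2 - 16x + 64

x^2 - 16x + 64


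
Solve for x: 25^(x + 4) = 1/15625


Express both sides with the same base.
1/15625 = 25^(-3)
Since the bases match, equate exponents: x + 4 = -3
So x = -3 - (4) = -7

x = -7


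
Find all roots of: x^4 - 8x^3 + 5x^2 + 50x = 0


The constant term is 0, so x = 0 is a root. Factor out x:
  x^3 - 8x^2 + 5x + 50 = 0
Let p(x) = x^3 - 8x^2 + 5x + 50. By the rational root theorem (leading coefficient 1), any rational root is an integer divisor of 50: try ±1, ±2, ... in turn.
Test x = 1: value = 48 ≠ 0.
Test x = -1: value = 36 ≠ 0.
Test x = 2: value = 36 ≠ 0.
Test x = -2: value = 0 ✓, so (x + 2) is a factor.
Synthetic division by (x + 2): bring down 1; 1(-2) - 8 = -10; (-10)(-2) + 5 = 25; 25(-2) + 50 = 0 → quotient x^2 - 10x + 25, remainder 0.
Solve the quadratic x^2 - 10x + 25 = 0: discriminant = (-10)^2 - 4(1)(25) = 100 - 100 = 0.
Discriminant = 0, so a double root: x = 10/2 = 5.
Collecting all roots found:

x = -2, x = 0, x = 5 (multiplicity 2)


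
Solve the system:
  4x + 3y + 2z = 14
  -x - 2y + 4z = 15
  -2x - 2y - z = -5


Using Cramer's rule. Expand each determinant along the first row.
D  = 4*[(-2)*(-1) - 4*(-2)] - 3*[(-1)*(-1) - 4*(-2)] + 2*[(-1)*(-2) - (-2)*(-2)]
  = 4*(10) - 3*(9) + 2*(-2) = 9
Dx = 14*[(-2)*(-1) - 4*(-2)] - 3*[15*(-1) - 4*(-5)] + 2*[15*(-2) - (-2)*(-5)]
  = 14*(10) - 3*(5) + 2*(-40) = 45
Dy = 4*[15*(-1) - 4*(-5)] - 14*[(-1)*(-1) - 4*(-2)] + 2*[(-1)*(-5) - 15*(-2)]
  = 4*(5) - 14*(9) + 2*(35) = -36
Dz = 4*[(-2)*(-5) - 15*(-2)] - 3*[(-1)*(-5) - 15*(-2)] + 14*[(-1)*(-2) - (-2)*(-2)]
  = 4*(40) - 3*(35) + 14*(-2) = 27
x = Dx/D = 45/9 = 5, y = Dy/D = -36/9 = -4, z = Dz/D = 27/9 = 3
Check eq1: (4)(5) + (3)(-4) + (2)(3) = 14 = 14 ✓
Check eq2: (-1)(5) + (-2)(-4) + (4)(3) = 15 = 15 ✓
Check eq3: (-2)(5) + (-2)(-4) + (-1)(3) = -5 = -5 ✓

x = 5, y = -4, z = 3


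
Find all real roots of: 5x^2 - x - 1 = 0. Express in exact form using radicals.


Using the quadratic formula: x = (-b ± sqrt(b^2 - 4ac)) / (2a)
Here a = 5, b = -1, c = -1
Discriminant = b^2 - 4ac = (-1)^2 - 4(5)(-1) = 1 + 20 = 21
Since discriminant = 21 > 0, there are two real roots.
x = (1 ± sqrt(21)) / 10
Numerically: x ≈ 0.5583 or x ≈ -0.3583

x = (1 + sqrt(21)) / 10 or x = (1 - sqrt(21)) / 10


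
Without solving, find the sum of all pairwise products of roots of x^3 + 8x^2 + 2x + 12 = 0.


By Vieta's formulas for x^3 + bx^2 + cx + d = 0:
  r1 + r2 + r3 = -b/a = -8
  r1*r2 + r1*r3 + r2*r3 = c/a = 2
  r1*r2*r3 = -d/a = -12


Sum of pairwise products = 2


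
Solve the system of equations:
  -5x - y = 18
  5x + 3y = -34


Using Cramer's rule:
Determinant D = (-5)(3) - (5)(-1) = -15 + 5 = -10
Dx = (18)(3) - (-34)(-1) = 54 - 34 = 20
Dy = (-5)(-34) - (5)(18) = 170 - 90 = 80
x = Dx/D = 20/-10 = -2
y = Dy/D = 80/-10 = -8

x = -2, y = -8


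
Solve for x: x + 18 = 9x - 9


Starting with: x + 18 = 9x - 9
Move all x terms to left: (1 - 9)x = -9 - 18
Simplify: -8x = -27
Divide both sides by -8: x = 27/8

x = 27/8


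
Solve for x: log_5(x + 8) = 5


Convert to exponential form: x + 8 = 5^5 = 3125
x = 3125 - 8 = 3117
Check: log_5(3117 + 8) = log_5(3125) = log_5(3125) = 5 ✓

x = 3117


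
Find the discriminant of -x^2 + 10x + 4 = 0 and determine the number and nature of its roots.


For ax^2 + bx + c = 0, discriminant D = b^2 - 4ac
Here a = -1, b = 10, c = 4
D = (10)^2 - 4(-1)(4) = 100 + 16 = 116

D = 116 > 0 but not a perfect square
The equation has 2 distinct real irrational roots.

Discriminant = 116, 2 distinct real irrational roots


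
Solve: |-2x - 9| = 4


An absolute value equation |expr| = 4 gives two cases:
Case 1: -2x - 9 = 4
  -2x = 13, so x = -13/2
Case 2: -2x - 9 = -4
  -2x = 5, so x = -5/2

x = -13/2, x = -5/2


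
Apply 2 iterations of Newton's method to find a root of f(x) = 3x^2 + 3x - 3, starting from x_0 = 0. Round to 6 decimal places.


Newton's method: x_(n+1) = x_n - f(x_n)/f'(x_n)
f(x) = 3x^2 + 3x - 3
f'(x) = 6x + 3

Iteration 1:
  f(0.000000) = -3.000000
  f'(0.000000) = 3.000000
  x_1 = 0.000000 - (-3.000000)/(3.000000) = 1.000000

Iteration 2:
  f(1.000000) = 3.000000
  f'(1.000000) = 9.000000
  x_2 = 1.000000 - (3.000000)/(9.000000) = 0.666667

x_2 = 0.666667


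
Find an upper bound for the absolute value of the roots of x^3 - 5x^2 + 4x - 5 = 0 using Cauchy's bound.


Cauchy's bound: all roots r satisfy |r| <= 1 + max(|a_i/a_n|) for i = 0,...,n-1
where a_n is the leading coefficient.

Coefficients: [1, -5, 4, -5]
Leading coefficient a_n = 1
Ratios |a_i/a_n|: 5, 4, 5
Maximum ratio: 5
Cauchy's bound: |r| <= 1 + 5 = 6

Upper bound = 6


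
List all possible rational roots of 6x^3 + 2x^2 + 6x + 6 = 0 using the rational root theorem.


Rational root theorem: possible roots are ±p/q where:
  p divides the constant term (6): p ∈ {1, 2, 3, 6}
  q divides the leading coefficient (6): q ∈ {1, 2, 3, 6}

All possible rational roots: -6, -3, -2, -3/2, -1, -2/3, -1/2, -1/3, -1/6, 1/6, 1/3, 1/2, 2/3, 1, 3/2, 2, 3, 6

-6, -3, -2, -3/2, -1, -2/3, -1/2, -1/3, -1/6, 1/6, 1/3, 1/2, 2/3, 1, 3/2, 2, 3, 6


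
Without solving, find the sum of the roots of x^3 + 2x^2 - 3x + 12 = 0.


By Vieta's formulas for x^3 + bx^2 + cx + d = 0:
  r1 + r2 + r3 = -b/a = -2
  r1*r2 + r1*r3 + r2*r3 = c/a = -3
  r1*r2*r3 = -d/a = -12


Sum = -2


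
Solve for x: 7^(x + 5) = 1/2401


Express both sides with the same base.
1/2401 = 7^(-4)
Since the bases match, equate exponents: x + 5 = -4
So x = -4 - (5) = -9

x = -9


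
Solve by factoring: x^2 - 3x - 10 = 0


We need two numbers that multiply to -10 and add to -3.
Those numbers are 2 and -5 (since 2 * (-5) = -10 and 2 + (-5) = -3).
So x^2 - 3x - 10 = (x + 2)(x - 5) = 0
Setting each factor to zero: x = -2 or x = 5

x = -2, x = 5


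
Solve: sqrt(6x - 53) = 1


Square both sides: 6x - 53 = 1^2 = 1
6x = 1 + 53 = 54
x = 9
Check: sqrt(6*9 - 53) = sqrt(1) = 1 ✓

x = 9


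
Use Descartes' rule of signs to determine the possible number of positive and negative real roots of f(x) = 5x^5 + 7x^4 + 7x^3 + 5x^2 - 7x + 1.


Descartes' rule of signs:

For positive roots, count sign changes in f(x) = 5x^5 + 7x^4 + 7x^3 + 5x^2 - 7x + 1:
Signs of coefficients: +, +, +, +, -, +
Number of sign changes: 2
Possible positive real roots: 2, 0

For negative roots, examine f(-x) = -5x^5 + 7x^4 - 7x^3 + 5x^2 + 7x + 1:
Signs of coefficients: -, +, -, +, +, +
Number of sign changes: 3
Possible negative real roots: 3, 1

Positive roots: 2 or 0; Negative roots: 3 or 1


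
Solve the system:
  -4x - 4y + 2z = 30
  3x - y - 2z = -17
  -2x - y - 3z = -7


Using Cramer's rule. Expand each determinant along the first row.
D  = (-4)*[(-1)*(-3) - (-2)*(-1)] - (-4)*[3*(-3) - (-2)*(-2)] + 2*[3*(-1) - (-1)*(-2)]
  = (-4)*(1) - (-4)*(-13) + 2*(-5) = -66
Dx = 30*[(-1)*(-3) - (-2)*(-1)] - (-4)*[(-17)*(-3) - (-2)*(-7)] + 2*[(-17)*(-1) - (-1)*(-7)]
  = 30*(1) - (-4)*(37) + 2*(10) = 198
Dy = (-4)*[(-17)*(-3) - (-2)*(-7)] - 30*[3*(-3) - (-2)*(-2)] + 2*[3*(-7) - (-17)*(-2)]
  = (-4)*(37) - 30*(-13) + 2*(-55) = 132
Dz = (-4)*[(-1)*(-7) - (-17)*(-1)] - (-4)*[3*(-7) - (-17)*(-2)] + 30*[3*(-1) - (-1)*(-2)]
  = (-4)*(-10) - (-4)*(-55) + 30*(-5) = -330
x = Dx/D = 198/-66 = -3, y = Dy/D = 132/-66 = -2, z = Dz/D = -330/-66 = 5
Check eq1: (-4)(-3) + (-4)(-2) + (2)(5) = 30 = 30 ✓
Check eq2: (3)(-3) + (-1)(-2) + (-2)(5) = -17 = -17 ✓
Check eq3: (-2)(-3) + (-1)(-2) + (-3)(5) = -7 = -7 ✓

x = -3, y = -2, z = 5


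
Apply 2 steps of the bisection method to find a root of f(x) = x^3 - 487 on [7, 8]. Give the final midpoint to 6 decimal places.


f(x) = x^3 - 487
f(7) = -144 < 0
f(8) = 25 > 0

Step 1: midpoint = (7.000000 + 8.000000)/2 = 7.500000
  f(7.500000) = -65.125000
  f(mid) < 0, so root is in [7.500000, 8.000000]

Step 2: midpoint = (7.500000 + 8.000000)/2 = 7.750000
  f(7.750000) = -21.515625
  f(mid) < 0, so root is in [7.750000, 8.000000]

midpoint = 7.750000


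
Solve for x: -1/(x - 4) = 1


Multiply both sides by (x - 4): -1 = 1(x - 4)
Distribute: -1 = x - 4
x = -1 + 4 = 3
x = 3

x = 3


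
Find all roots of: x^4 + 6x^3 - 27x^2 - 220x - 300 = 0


Let p(x) = x^4 + 6x^3 - 27x^2 - 220x - 300. By the rational root theorem (leading coefficient 1), any rational root is an integer divisor of 300: try ±1, ±2, ... in turn.
Test x = 1: value = -540 ≠ 0.
Test x = -1: value = -112 ≠ 0.
Test x = 2: value = -784 ≠ 0.
Test x = -2: value = 0 ✓, so (x + 2) is a factor.
Synthetic division by (x + 2): bring down 1; 1(-2) + 6 = 4; 4(-2) - 27 = -35; (-35)(-2) - 220 = -150; (-150)(-2) - 300 = 0 → quotient x^3 + 4x^2 - 35x - 150, remainder 0.
Continue with the quotient x^3 + 4x^2 - 35x - 150 (candidates must divide 150; re-test x = -2 first in case it repeats).
Test x = -2: value = -72 ≠ 0.
Test x = 3: value = -192 ≠ 0.
Test x = -3: value = -36 ≠ 0.
Test x = 5: value = -100 ≠ 0.
Test x = -5: value = 0 ✓, so (x + 5) is a factor.
Synthetic division by (x + 5): bring down 1; 1(-5) + 4 = -1; (-1)(-5) - 35 = -30; (-30)(-5) - 150 = 0 → quotient x^2 - x - 30, remainder 0.
Solve the quadratic x^2 - x - 30 = 0: discriminant = (-1)^2 - 4(1)(-30) = 1 + 120 = 121.
sqrt(121) = 11, so x = (1 ± 11)/2: x = 6 or x = -5.
Collecting all roots found:

x = -5 (multiplicity 2), x = -2, x = 6


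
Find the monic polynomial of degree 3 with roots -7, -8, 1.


A monic polynomial with roots -7, -8, 1 is:
p(x) = (x + 7)(x + 8)(x - 1)
After multiplying by (x + 7): x + 7
After multiplying by (x + 8): x^2 + 15x + 56
After multiplying by (x - 1): x^3 + 14x^2 + 41x - 56

x^3 + 14x^2 + 41x - 56


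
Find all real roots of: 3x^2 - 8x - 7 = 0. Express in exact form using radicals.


Using the quadratic formula: x = (-b ± sqrt(b^2 - 4ac)) / (2a)
Here a = 3, b = -8, c = -7
Discriminant = b^2 - 4ac = (-8)^2 - 4(3)(-7) = 64 + 84 = 148
Since discriminant = 148 > 0, there are two real roots.
x = (8 ± 2*sqrt(37)) / 6
Simplifying: x = (4 ± sqrt(37)) / 3
Numerically: x ≈ 3.3609 or x ≈ -0.6943

x = (4 + sqrt(37)) / 3 or x = (4 - sqrt(37)) / 3


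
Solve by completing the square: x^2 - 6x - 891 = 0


Start: x^2 - 6x - 891 = 0
Move constant: x^2 - 6x = 891
Half of -6 is -3, squared is 9
Add 9 to both sides: x^2 - 6x + 9 = 900
(x - 3)^2 = 900
x - 3 = ±30
x = 3 + 30 = 33 or x = 3 - 30 = -27

x = -27, x = 33


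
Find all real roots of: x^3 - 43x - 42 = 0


Let p(x) = x^3 - 43x - 42. By the rational root theorem (leading coefficient 1), any rational root is an integer divisor of 42: try ±1, ±2, ... in turn.
Test x = 1: value = -84 ≠ 0.
Test x = -1: value = 0 ✓, so (x + 1) is a factor.
Synthetic division by (x + 1): bring down 1; 1(-1) + 0 = -1; (-1)(-1) - 43 = -42; (-42)(-1) - 42 = 0 → quotient x^2 - x - 42, remainder 0.
Solve the quadratic x^2 - x - 42 = 0: discriminant = (-1)^2 - 4(1)(-42) = 1 + 168 = 169.
sqrt(169) = 13, so x = (1 ± 13)/2: x = 7 or x = -6.

x = -6, x = -1, x = 7


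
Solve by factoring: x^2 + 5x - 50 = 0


We need two numbers that multiply to -50 and add to 5.
Those numbers are -5 and 10 (since (-5) * 10 = -50 and (-5) + 10 = 5).
So x^2 + 5x - 50 = (x - 5)(x + 10) = 0
Setting each factor to zero: x = 5 or x = -10

x = -10, x = 5


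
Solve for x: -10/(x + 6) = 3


Multiply both sides by (x + 6): -10 = 3(x + 6)
Distribute: -10 = 3x + 18
3x = -10 - 18 = -28
x = -28/3

x = -28/3


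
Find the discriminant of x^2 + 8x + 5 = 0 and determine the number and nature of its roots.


For ax^2 + bx + c = 0, discriminant D = b^2 - 4ac
Here a = 1, b = 8, c = 5
D = (8)^2 - 4(1)(5) = 64 - 20 = 44

D = 44 > 0 but not a perfect square
The equation has 2 distinct real irrational roots.

Discriminant = 44, 2 distinct real irrational roots


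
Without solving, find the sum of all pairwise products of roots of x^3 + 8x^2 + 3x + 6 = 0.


By Vieta's formulas for x^3 + bx^2 + cx + d = 0:
  r1 + r2 + r3 = -b/a = -8
  r1*r2 + r1*r3 + r2*r3 = c/a = 3
  r1*r2*r3 = -d/a = -6


Sum of pairwise products = 3


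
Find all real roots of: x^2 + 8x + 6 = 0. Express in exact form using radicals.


Using the quadratic formula: x = (-b ± sqrt(b^2 - 4ac)) / (2a)
Here a = 1, b = 8, c = 6
Discriminant = b^2 - 4ac = 8^2 - 4(1)(6) = 64 - 24 = 40
Since discriminant = 40 > 0, there are two real roots.
x = (-8 ± 2*sqrt(10)) / 2
Simplifying: x = -4 ± sqrt(10)
Numerically: x ≈ -0.8377 or x ≈ -7.1623

x = -4 + sqrt(10) or x = -4 - sqrt(10)


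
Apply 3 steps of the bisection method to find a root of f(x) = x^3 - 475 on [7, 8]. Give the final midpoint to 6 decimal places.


f(x) = x^3 - 475
f(7) = -132 < 0
f(8) = 37 > 0

Step 1: midpoint = (7.000000 + 8.000000)/2 = 7.500000
  f(7.500000) = -53.125000
  f(mid) < 0, so root is in [7.500000, 8.000000]

Step 2: midpoint = (7.500000 + 8.000000)/2 = 7.750000
  f(7.750000) = -9.515625
  f(mid) < 0, so root is in [7.750000, 8.000000]

Step 3: midpoint = (7.750000 + 8.000000)/2 = 7.875000
  f(7.875000) = 13.373047
  f(mid) > 0, so root is in [7.750000, 7.875000]

midpoint = 7.875000


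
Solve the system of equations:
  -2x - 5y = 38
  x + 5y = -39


Using Cramer's rule:
Determinant D = (-2)(5) - (1)(-5) = -10 + 5 = -5
Dx = (38)(5) - (-39)(-5) = 190 - 195 = -5
Dy = (-2)(-39) - (1)(38) = 78 - 38 = 40
x = Dx/D = -5/-5 = 1
y = Dy/D = 40/-5 = -8

x = 1, y = -8


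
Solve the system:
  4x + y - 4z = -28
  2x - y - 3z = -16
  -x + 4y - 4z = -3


Using Cramer's rule. Expand each determinant along the first row.
D  = 4*[(-1)*(-4) - (-3)*4] - 1*[2*(-4) - (-3)*(-1)] + (-4)*[2*4 - (-1)*(-1)]
  = 4*(16) - 1*(-11) + (-4)*(7) = 47
Dx = (-28)*[(-1)*(-4) - (-3)*4] - 1*[(-16)*(-4) - (-3)*(-3)] + (-4)*[(-16)*4 - (-1)*(-3)]
  = (-28)*(16) - 1*(55) + (-4)*(-67) = -235
Dy = 4*[(-16)*(-4) - (-3)*(-3)] - (-28)*[2*(-4) - (-3)*(-1)] + (-4)*[2*(-3) - (-16)*(-1)]
  = 4*(55) - (-28)*(-11) + (-4)*(-22) = 0
Dz = 4*[(-1)*(-3) - (-16)*4] - 1*[2*(-3) - (-16)*(-1)] + (-28)*[2*4 - (-1)*(-1)]
  = 4*(67) - 1*(-22) + (-28)*(7) = 94
x = Dx/D = -235/47 = -5, y = Dy/D = 0/47 = 0, z = Dz/D = 94/47 = 2
Check eq1: (4)(-5) + (1)(0) + (-4)(2) = -28 = -28 ✓
Check eq2: (2)(-5) + (-1)(0) + (-3)(2) = -16 = -16 ✓
Check eq3: (-1)(-5) + (4)(0) + (-4)(2) = -3 = -3 ✓

x = -5, y = 0, z = 2


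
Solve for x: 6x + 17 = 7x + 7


Starting with: 6x + 17 = 7x + 7
Move all x terms to left: (6 - 7)x = 7 - 17
Simplify: -x = -10
Divide both sides by -1: x = 10

x = 10


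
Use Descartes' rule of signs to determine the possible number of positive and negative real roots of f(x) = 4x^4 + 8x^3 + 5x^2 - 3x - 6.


Descartes' rule of signs:

For positive roots, count sign changes in f(x) = 4x^4 + 8x^3 + 5x^2 - 3x - 6:
Signs of coefficients: +, +, +, -, -
Number of sign changes: 1
Possible positive real roots: 1

For negative roots, examine f(-x) = 4x^4 - 8x^3 + 5x^2 + 3x - 6:
Signs of coefficients: +, -, +, +, -
Number of sign changes: 3
Possible negative real roots: 3, 1

Positive roots: 1; Negative roots: 3 or 1


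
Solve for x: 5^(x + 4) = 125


Express both sides with the same base.
125 = 5^3
Since the bases match, equate exponents: x + 4 = 3
So x = 3 - (4) = -1

x = -1


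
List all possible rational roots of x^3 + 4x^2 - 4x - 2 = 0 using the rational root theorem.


Rational root theorem: possible roots are ±p/q where:
  p divides the constant term (-2): p ∈ {1, 2}
  q divides the leading coefficient (1): q ∈ {1}

All possible rational roots: -2, -1, 1, 2

-2, -1, 1, 2


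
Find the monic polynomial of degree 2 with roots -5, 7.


A monic polynomial with roots -5, 7 is:
p(x) = (x + 5)(x - 7)
After multiplying by (x + 5): x + 5
After multiplying by (x - 7): x^2 - 2x - 35

x^2 - 2x - 35


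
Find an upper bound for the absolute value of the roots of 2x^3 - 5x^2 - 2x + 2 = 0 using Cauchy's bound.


Cauchy's bound: all roots r satisfy |r| <= 1 + max(|a_i/a_n|) for i = 0,...,n-1
where a_n is the leading coefficient.

Coefficients: [2, -5, -2, 2]
Leading coefficient a_n = 2
Ratios |a_i/a_n|: 5/2, 1, 1
Maximum ratio: 5/2
Cauchy's bound: |r| <= 1 + 5/2 = 7/2

Upper bound = 7/2


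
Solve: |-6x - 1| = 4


An absolute value equation |expr| = 4 gives two cases:
Case 1: -6x - 1 = 4
  -6x = 5, so x = -5/6
Case 2: -6x - 1 = -4
  -6x = -3, so x = 1/2

x = -5/6, x = 1/2


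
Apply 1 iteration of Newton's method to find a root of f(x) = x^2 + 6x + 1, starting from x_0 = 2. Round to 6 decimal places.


Newton's method: x_(n+1) = x_n - f(x_n)/f'(x_n)
f(x) = x^2 + 6x + 1
f'(x) = 2x + 6

Iteration 1:
  f(2.000000) = 17.000000
  f'(2.000000) = 10.000000
  x_1 = 2.000000 - (17.000000)/(10.000000) = 0.300000

x_1 = 0.300000


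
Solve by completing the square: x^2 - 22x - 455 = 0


Start: x^2 - 22x - 455 = 0
Move constant: x^2 - 22x = 455
Half of -22 is -11, squared is 121
Add 121 to both sides: x^2 - 22x + 121 = 576
(x - 11)^2 = 576
x - 11 = ±24
x = 11 + 24 = 35 or x = 11 - 24 = -13

x = -13, x = 35


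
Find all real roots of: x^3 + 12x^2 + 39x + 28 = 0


Let p(x) = x^3 + 12x^2 + 39x + 28. By the rational root theorem (leading coefficient 1), any rational root is an integer divisor of 28: try ±1, ±2, ... in turn.
Test x = 1: value = 80 ≠ 0.
Test x = -1: value = 0 ✓, so (x + 1) is a factor.
Synthetic division by (x + 1): bring down 1; 1(-1) + 12 = 11; 11(-1) + 39 = 28; 28(-1) + 28 = 0 → quotient x^2 + 11x + 28, remainder 0.
Solve the quadratic x^2 + 11x + 28 = 0: discriminant = 11^2 - 4(1)(28) = 121 - 112 = 9.
sqrt(9) = 3, so x = (-11 ± 3)/2: x = -4 or x = -7.

x = -7, x = -4, x = -1


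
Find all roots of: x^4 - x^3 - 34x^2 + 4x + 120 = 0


Let p(x) = x^4 - x^3 - 34x^2 + 4x + 120. By the rational root theorem (leading coefficient 1), any rational root is an integer divisor of 120: try ±1, ±2, ... in turn.
Test x = 1: value = 90 ≠ 0.
Test x = -1: value = 84 ≠ 0.
Test x = 2: value = 0 ✓, so (x - 2) is a factor.
Synthetic division by (x - 2): bring down 1; 1(2) - 1 = 1; 1(2) - 34 = -32; (-32)(2) + 4 = -60; (-60)(2) + 120 = 0 → quotient x^3 + x^2 - 32x - 60, remainder 0.
Continue with the quotient x^3 + x^2 - 32x - 60 (candidates must divide 60; re-test x = 2 first in case it repeats).
Test x = 2: value = -112 ≠ 0.
Test x = -2: value = 0 ✓, so (x + 2) is a factor.
Synthetic division by (x + 2): bring down 1; 1(-2) + 1 = -1; (-1)(-2) - 32 = -30; (-30)(-2) - 60 = 0 → quotient x^2 - x - 30, remainder 0.
Solve the quadratic x^2 - x - 30 = 0: discriminant = (-1)^2 - 4(1)(-30) = 1 + 120 = 121.
sqrt(121) = 11, so x = (1 ± 11)/2: x = 6 or x = -5.
Collecting all roots found:

x = -5, x = -2, x = 2, x = 6


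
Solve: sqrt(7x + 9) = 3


Square both sides: 7x + 9 = 3^2 = 9
7x = 9 - 9 = 0
x = 0
Check: sqrt(7*0 + 9) = sqrt(9) = 3 ✓

x = 0


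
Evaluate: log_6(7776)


We need the exponent such that 6^? = 7776
6^5 = 7776
Therefore log_6(7776) = 5

5


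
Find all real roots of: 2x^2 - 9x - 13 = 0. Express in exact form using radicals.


Using the quadratic formula: x = (-b ± sqrt(b^2 - 4ac)) / (2a)
Here a = 2, b = -9, c = -13
Discriminant = b^2 - 4ac = (-9)^2 - 4(2)(-13) = 81 + 104 = 185
Since discriminant = 185 > 0, there are two real roots.
x = (9 ± sqrt(185)) / 4
Numerically: x ≈ 5.6504 or x ≈ -1.1504

x = (9 + sqrt(185)) / 4 or x = (9 - sqrt(185)) / 4


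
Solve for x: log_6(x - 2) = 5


Convert to exponential form: x - 2 = 6^5 = 7776
x = 7776 + 2 = 7778
Check: log_6(7778 - 2) = log_6(7776) = log_6(7776) = 5 ✓

x = 7778


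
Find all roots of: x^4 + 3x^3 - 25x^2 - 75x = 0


The constant term is 0, so x = 0 is a root. Factor out x:
  x^3 + 3x^2 - 25x - 75 = 0
Let p(x) = x^3 + 3x^2 - 25x - 75. By the rational root theorem (leading coefficient 1), any rational root is an integer divisor of 75: try ±1, ±2, ... in turn.
Test x = 1: value = -96 ≠ 0.
Test x = -1: value = -48 ≠ 0.
Test x = 3: value = -96 ≠ 0.
Test x = -3: value = 0 ✓, so (x + 3) is a factor.
Synthetic division by (x + 3): bring down 1; 1(-3) + 3 = 0; 0(-3) - 25 = -25; (-25)(-3) - 75 = 0 → quotient x^2 - 25, remainder 0.
Solve the quadratic x^2 - 25 = 0: discriminant = 0^2 - 4(1)(-25) = 0 + 100 = 100.
sqrt(100) = 10, so x = (0 ± 10)/2: x = 5 or x = -5.
Collecting all roots found:

x = -5, x = -3, x = 0, x = 5


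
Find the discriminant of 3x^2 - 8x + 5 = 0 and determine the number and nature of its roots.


For ax^2 + bx + c = 0, discriminant D = b^2 - 4ac
Here a = 3, b = -8, c = 5
D = (-8)^2 - 4(3)(5) = 64 - 60 = 4

D = 4 > 0 and is a perfect square (sqrt = 2)
The equation has 2 distinct real rational roots.

Discriminant = 4, 2 distinct real rational roots


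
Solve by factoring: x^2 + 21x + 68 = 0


We need two numbers that multiply to 68 and add to 21.
Those numbers are 4 and 17 (since 4 * 17 = 68 and 4 + 17 = 21).
So x^2 + 21x + 68 = (x + 4)(x + 17) = 0
Setting each factor to zero: x = -4 or x = -17

x = -17, x = -4


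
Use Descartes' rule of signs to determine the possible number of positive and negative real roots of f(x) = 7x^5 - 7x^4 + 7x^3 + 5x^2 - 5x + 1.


Descartes' rule of signs:

For positive roots, count sign changes in f(x) = 7x^5 - 7x^4 + 7x^3 + 5x^2 - 5x + 1:
Signs of coefficients: +, -, +, +, -, +
Number of sign changes: 4
Possible positive real roots: 4, 2, 0

For negative roots, examine f(-x) = -7x^5 - 7x^4 - 7x^3 + 5x^2 + 5x + 1:
Signs of coefficients: -, -, -, +, +, +
Number of sign changes: 1
Possible negative real roots: 1

Positive roots: 4 or 2 or 0; Negative roots: 1


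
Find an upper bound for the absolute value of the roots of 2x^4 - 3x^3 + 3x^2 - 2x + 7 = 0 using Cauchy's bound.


Cauchy's bound: all roots r satisfy |r| <= 1 + max(|a_i/a_n|) for i = 0,...,n-1
where a_n is the leading coefficient.

Coefficients: [2, -3, 3, -2, 7]
Leading coefficient a_n = 2
Ratios |a_i/a_n|: 3/2, 3/2, 1, 7/2
Maximum ratio: 7/2
Cauchy's bound: |r| <= 1 + 7/2 = 9/2

Upper bound = 9/2


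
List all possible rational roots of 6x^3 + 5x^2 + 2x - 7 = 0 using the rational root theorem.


Rational root theorem: possible roots are ±p/q where:
  p divides the constant term (-7): p ∈ {1, 7}
  q divides the leading coefficient (6): q ∈ {1, 2, 3, 6}

All possible rational roots: -7, -7/2, -7/3, -7/6, -1, -1/2, -1/3, -1/6, 1/6, 1/3, 1/2, 1, 7/6, 7/3, 7/2, 7

-7, -7/2, -7/3, -7/6, -1, -1/2, -1/3, -1/6, 1/6, 1/3, 1/2, 1, 7/6, 7/3, 7/2, 7


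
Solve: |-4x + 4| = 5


An absolute value equation |expr| = 5 gives two cases:
Case 1: -4x + 4 = 5
  -4x = 1, so x = -1/4
Case 2: -4x + 4 = -5
  -4x = -9, so x = 9/4

x = -1/4, x = 9/4


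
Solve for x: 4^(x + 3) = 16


Express both sides with the same base.
16 = 4^2
Since the bases match, equate exponents: x + 3 = 2
So x = 2 - (3) = -1

x = -1


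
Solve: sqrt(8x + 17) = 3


Square both sides: 8x + 17 = 3^2 = 9
8x = 9 - 17 = -8
x = -1
Check: sqrt(8*(-1) + 17) = sqrt(9) = 3 ✓

x = -1


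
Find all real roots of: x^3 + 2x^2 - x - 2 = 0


Let p(x) = x^3 + 2x^2 - x - 2. By the rational root theorem (leading coefficient 1), any rational root is an integer divisor of 2: try ±1, ±2, ... in turn.
Test x = 1: value = 0 ✓, so (x - 1) is a factor.
Synthetic division by (x - 1): bring down 1; 1(1) + 2 = 3; 3(1) - 1 = 2; 2(1) - 2 = 0 → quotient x^2 + 3x + 2, remainder 0.
Solve the quadratic x^2 + 3x + 2 = 0: discriminant = 3^2 - 4(1)(2) = 9 - 8 = 1.
sqrt(1) = 1, so x = (-3 ± 1)/2: x = -1 or x = -2.

x = -2, x = -1, x = 1


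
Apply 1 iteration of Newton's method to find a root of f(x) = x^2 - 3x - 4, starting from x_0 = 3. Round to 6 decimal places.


Newton's method: x_(n+1) = x_n - f(x_n)/f'(x_n)
f(x) = x^2 - 3x - 4
f'(x) = 2x - 3

Iteration 1:
  f(3.000000) = -4.000000
  f'(3.000000) = 3.000000
  x_1 = 3.000000 - (-4.000000)/(3.000000) = 4.333333

x_1 = 4.333333


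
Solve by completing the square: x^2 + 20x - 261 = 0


Start: x^2 + 20x - 261 = 0
Move constant: x^2 + 20x = 261
Half of 20 is 10, squared is 100
Add 100 to both sides: x^2 + 20x + 100 = 361
(x + 10)^2 = 361
x + 10 = ±19
x = -10 + 19 = 9 or x = -10 - 19 = -29

x = -29, x = 9


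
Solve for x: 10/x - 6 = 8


Subtract -6 from both sides: 10/x = 14
Multiply both sides by x: 10 = 14 * x
Divide by 14: x = 5/7

x = 5/7


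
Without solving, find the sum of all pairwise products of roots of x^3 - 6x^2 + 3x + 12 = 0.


By Vieta's formulas for x^3 + bx^2 + cx + d = 0:
  r1 + r2 + r3 = -b/a = 6
  r1*r2 + r1*r3 + r2*r3 = c/a = 3
  r1*r2*r3 = -d/a = -12


Sum of pairwise products = 3


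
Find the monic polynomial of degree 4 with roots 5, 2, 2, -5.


A monic polynomial with roots 5, 2, 2, -5 is:
p(x) = (x - 5)(x - 2)(x - 2)(x + 5)
After multiplying by (x - 5): x - 5
After multiplying by (x - 2): x^2 - 7x + 10
After multiplying by (x - 2): x^3 - 9x^2 + 24x - 20
After multiplying by (x + 5): x^4 - 4x^3 - 21x^2 + 100x - 100

x^4 - 4x^3 - 21x^2 + 100x - 100


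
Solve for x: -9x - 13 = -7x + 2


Starting with: -9x - 13 = -7x + 2
Move all x terms to left: (-9 + 7)x = 2 + 13
Simplify: -2x = 15
Divide both sides by -2: x = -15/2

x = -15/2


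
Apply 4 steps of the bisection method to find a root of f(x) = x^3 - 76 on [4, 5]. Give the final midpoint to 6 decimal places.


f(x) = x^3 - 76
f(4) = -12 < 0
f(5) = 49 > 0

Step 1: midpoint = (4.000000 + 5.000000)/2 = 4.500000
  f(4.500000) = 15.125000
  f(mid) > 0, so root is in [4.000000, 4.500000]

Step 2: midpoint = (4.000000 + 4.500000)/2 = 4.250000
  f(4.250000) = 0.765625
  f(mid) > 0, so root is in [4.000000, 4.250000]

Step 3: midpoint = (4.000000 + 4.250000)/2 = 4.125000
  f(4.125000) = -5.810547
  f(mid) < 0, so root is in [4.125000, 4.250000]

Step 4: midpoint = (4.125000 + 4.250000)/2 = 4.187500
  f(4.187500) = -2.571533
  f(mid) < 0, so root is in [4.187500, 4.250000]

midpoint = 4.187500


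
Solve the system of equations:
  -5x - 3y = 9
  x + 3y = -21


Using Cramer's rule:
Determinant D = (-5)(3) - (1)(-3) = -15 + 3 = -12
Dx = (9)(3) - (-21)(-3) = 27 - 63 = -36
Dy = (-5)(-21) - (1)(9) = 105 - 9 = 96
x = Dx/D = -36/-12 = 3
y = Dy/D = 96/-12 = -8

x = 3, y = -8


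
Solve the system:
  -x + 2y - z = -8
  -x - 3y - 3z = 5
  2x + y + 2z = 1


Using Cramer's rule. Expand each determinant along the first row.
D  = (-1)*[(-3)*2 - (-3)*1] - 2*[(-1)*2 - (-3)*2] + (-1)*[(-1)*1 - (-3)*2]
  = (-1)*(-3) - 2*(4) + (-1)*(5) = -10
Dx = (-8)*[(-3)*2 - (-3)*1] - 2*[5*2 - (-3)*1] + (-1)*[5*1 - (-3)*1]
  = (-8)*(-3) - 2*(13) + (-1)*(8) = -10
Dy = (-1)*[5*2 - (-3)*1] - (-8)*[(-1)*2 - (-3)*2] + (-1)*[(-1)*1 - 5*2]
  = (-1)*(13) - (-8)*(4) + (-1)*(-11) = 30
Dz = (-1)*[(-3)*1 - 5*1] - 2*[(-1)*1 - 5*2] + (-8)*[(-1)*1 - (-3)*2]
  = (-1)*(-8) - 2*(-11) + (-8)*(5) = -10
x = Dx/D = -10/-10 = 1, y = Dy/D = 30/-10 = -3, z = Dz/D = -10/-10 = 1
Check eq1: (-1)(1) + (2)(-3) + (-1)(1) = -8 = -8 ✓
Check eq2: (-1)(1) + (-3)(-3) + (-3)(1) = 5 = 5 ✓
Check eq3: (2)(1) + (1)(-3) + (2)(1) = 1 = 1 ✓

x = 1, y = -3, z = 1


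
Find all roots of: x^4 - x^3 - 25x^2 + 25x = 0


The constant term is 0, so x = 0 is a root. Factor out x:
  x^3 - x^2 - 25x + 25 = 0
Let p(x) = x^3 - x^2 - 25x + 25. By the rational root theorem (leading coefficient 1), any rational root is an integer divisor of 25: try ±1, ±2, ... in turn.
Test x = 1: value = 0 ✓, so (x - 1) is a factor.
Synthetic division by (x - 1): bring down 1; 1(1) - 1 = 0; 0(1) - 25 = -25; (-25)(1) + 25 = 0 → quotient x^2 - 25, remainder 0.
Solve the quadratic x^2 - 25 = 0: discriminant = 0^2 - 4(1)(-25) = 0 + 100 = 100.
sqrt(100) = 10, so x = (0 ± 10)/2: x = 5 or x = -5.
Collecting all roots found:

x = -5, x = 0, x = 1, x = 5


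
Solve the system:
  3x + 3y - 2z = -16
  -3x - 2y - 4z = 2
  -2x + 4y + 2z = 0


Using Cramer's rule. Expand each determinant along the first row.
D  = 3*[(-2)*2 - (-4)*4] - 3*[(-3)*2 - (-4)*(-2)] + (-2)*[(-3)*4 - (-2)*(-2)]
  = 3*(12) - 3*(-14) + (-2)*(-16) = 110
Dx = (-16)*[(-2)*2 - (-4)*4] - 3*[2*2 - (-4)*0] + (-2)*[2*4 - (-2)*0]
  = (-16)*(12) - 3*(4) + (-2)*(8) = -220
Dy = 3*[2*2 - (-4)*0] - (-16)*[(-3)*2 - (-4)*(-2)] + (-2)*[(-3)*0 - 2*(-2)]
  = 3*(4) - (-16)*(-14) + (-2)*(4) = -220
Dz = 3*[(-2)*0 - 2*4] - 3*[(-3)*0 - 2*(-2)] + (-16)*[(-3)*4 - (-2)*(-2)]
  = 3*(-8) - 3*(4) + (-16)*(-16) = 220
x = Dx/D = -220/110 = -2, y = Dy/D = -220/110 = -2, z = Dz/D = 220/110 = 2
Check eq1: (3)(-2) + (3)(-2) + (-2)(2) = -16 = -16 ✓
Check eq2: (-3)(-2) + (-2)(-2) + (-4)(2) = 2 = 2 ✓
Check eq3: (-2)(-2) + (4)(-2) + (2)(2) = 0 = 0 ✓

x = -2, y = -2, z = 2


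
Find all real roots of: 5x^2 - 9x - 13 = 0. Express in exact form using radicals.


Using the quadratic formula: x = (-b ± sqrt(b^2 - 4ac)) / (2a)
Here a = 5, b = -9, c = -13
Discriminant = b^2 - 4ac = (-9)^2 - 4(5)(-13) = 81 + 260 = 341
Since discriminant = 341 > 0, there are two real roots.
x = (9 ± sqrt(341)) / 10
Numerically: x ≈ 2.7466 or x ≈ -0.9466

x = (9 + sqrt(341)) / 10 or x = (9 - sqrt(341)) / 10


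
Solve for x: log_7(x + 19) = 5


Convert to exponential form: x + 19 = 7^5 = 16807
x = 16807 - 19 = 16788
Check: log_7(16788 + 19) = log_7(16807) = log_7(16807) = 5 ✓

x = 16788


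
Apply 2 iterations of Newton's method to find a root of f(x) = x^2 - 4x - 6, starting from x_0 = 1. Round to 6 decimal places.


Newton's method: x_(n+1) = x_n - f(x_n)/f'(x_n)
f(x) = x^2 - 4x - 6
f'(x) = 2x - 4

Iteration 1:
  f(1.000000) = -9.000000
  f'(1.000000) = -2.000000
  x_1 = 1.000000 - (-9.000000)/(-2.000000) = -3.500000

Iteration 2:
  f(-3.500000) = 20.250000
  f'(-3.500000) = -11.000000
  x_2 = -3.500000 - (20.250000)/(-11.000000) = -1.659091

x_2 = -1.659091


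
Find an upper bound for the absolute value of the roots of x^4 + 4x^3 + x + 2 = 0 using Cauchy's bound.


Cauchy's bound: all roots r satisfy |r| <= 1 + max(|a_i/a_n|) for i = 0,...,n-1
where a_n is the leading coefficient.

Coefficients: [1, 4, 0, 1, 2]
Leading coefficient a_n = 1
Ratios |a_i/a_n|: 4, 0, 1, 2
Maximum ratio: 4
Cauchy's bound: |r| <= 1 + 4 = 5

Upper bound = 5


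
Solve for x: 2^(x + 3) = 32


Express both sides with the same base.
32 = 2^5
Since the bases match, equate exponents: x + 3 = 5
So x = 5 - (3) = 2

x = 2


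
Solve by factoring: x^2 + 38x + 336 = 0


We need two numbers that multiply to 336 and add to 38.
Those numbers are 24 and 14 (since 24 * 14 = 336 and 24 + 14 = 38).
So x^2 + 38x + 336 = (x + 24)(x + 14) = 0
Setting each factor to zero: x = -24 or x = -14

x = -24, x = -14


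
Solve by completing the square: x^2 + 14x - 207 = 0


Start: x^2 + 14x - 207 = 0
Move constant: x^2 + 14x = 207
Half of 14 is 7, squared is 49
Add 49 to both sides: x^2 + 14x + 49 = 256
(x + 7)^2 = 256
x + 7 = ±16
x = -7 + 16 = 9 or x = -7 - 16 = -23

x = -23, x = 9


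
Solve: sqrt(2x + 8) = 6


Square both sides: 2x + 8 = 6^2 = 36
2x = 36 - 8 = 28
x = 14
Check: sqrt(2*14 + 8) = sqrt(36) = 6 ✓

x = 14


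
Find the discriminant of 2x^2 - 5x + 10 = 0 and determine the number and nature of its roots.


For ax^2 + bx + c = 0, discriminant D = b^2 - 4ac
Here a = 2, b = -5, c = 10
D = (-5)^2 - 4(2)(10) = 25 - 80 = -55

D = -55 < 0
The equation has no real roots (2 complex conjugate roots).

Discriminant = -55, no real roots (2 complex conjugate roots)


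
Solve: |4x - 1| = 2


An absolute value equation |expr| = 2 gives two cases:
Case 1: 4x - 1 = 2
  4x = 3, so x = 3/4
Case 2: 4x - 1 = -2
  4x = -1, so x = -1/4

x = -1/4, x = 3/4


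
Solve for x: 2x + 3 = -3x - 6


Starting with: 2x + 3 = -3x - 6
Move all x terms to left: (2 + 3)x = -6 - 3
Simplify: 5x = -9
Divide both sides by 5: x = -9/5

x = -9/5


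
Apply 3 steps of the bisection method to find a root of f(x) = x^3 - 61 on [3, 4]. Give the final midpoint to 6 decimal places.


f(x) = x^3 - 61
f(3) = -34 < 0
f(4) = 3 > 0

Step 1: midpoint = (3.000000 + 4.000000)/2 = 3.500000
  f(3.500000) = -18.125000
  f(mid) < 0, so root is in [3.500000, 4.000000]

Step 2: midpoint = (3.500000 + 4.000000)/2 = 3.750000
  f(3.750000) = -8.265625
  f(mid) < 0, so root is in [3.750000, 4.000000]

Step 3: midpoint = (3.750000 + 4.000000)/2 = 3.875000
  f(3.875000) = -2.814453
  f(mid) < 0, so root is in [3.875000, 4.000000]

midpoint = 3.875000


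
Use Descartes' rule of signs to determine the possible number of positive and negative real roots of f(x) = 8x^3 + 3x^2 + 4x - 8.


Descartes' rule of signs:

For positive roots, count sign changes in f(x) = 8x^3 + 3x^2 + 4x - 8:
Signs of coefficients: +, +, +, -
Number of sign changes: 1
Possible positive real roots: 1

For negative roots, examine f(-x) = -8x^3 + 3x^2 - 4x - 8:
Signs of coefficients: -, +, -, -
Number of sign changes: 2
Possible negative real roots: 2, 0

Positive roots: 1; Negative roots: 2 or 0


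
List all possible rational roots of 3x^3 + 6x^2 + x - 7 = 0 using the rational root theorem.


Rational root theorem: possible roots are ±p/q where:
  p divides the constant term (-7): p ∈ {1, 7}
  q divides the leading coefficient (3): q ∈ {1, 3}

All possible rational roots: -7, -7/3, -1, -1/3, 1/3, 1, 7/3, 7

-7, -7/3, -1, -1/3, 1/3, 1, 7/3, 7


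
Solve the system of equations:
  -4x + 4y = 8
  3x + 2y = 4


Using Cramer's rule:
Determinant D = (-4)(2) - (3)(4) = -8 - 12 = -20
Dx = (8)(2) - (4)(4) = 16 - 16 = 0
Dy = (-4)(4) - (3)(8) = -16 - 24 = -40
x = Dx/D = 0/-20 = 0
y = Dy/D = -40/-20 = 2

x = 0, y = 2


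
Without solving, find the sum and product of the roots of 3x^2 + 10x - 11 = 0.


By Vieta's formulas for ax^2 + bx + c = 0:
  Sum of roots = -b/a
  Product of roots = c/a

Here a = 3, b = 10, c = -11
Sum = -(10)/3 = -10/3
Product = -11/3 = -11/3

Sum = -10/3, Product = -11/3


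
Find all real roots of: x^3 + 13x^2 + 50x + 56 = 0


Let p(x) = x^3 + 13x^2 + 50x + 56. By the rational root theorem (leading coefficient 1), any rational root is an integer divisor of 56: try ±1, ±2, ... in turn.
Test x = 1: value = 120 ≠ 0.
Test x = -1: value = 18 ≠ 0.
Test x = 2: value = 216 ≠ 0.
Test x = -2: value = 0 ✓, so (x + 2) is a factor.
Synthetic division by (x + 2): bring down 1; 1(-2) + 13 = 11; 11(-2) + 50 = 28; 28(-2) + 56 = 0 → quotient x^2 + 11x + 28, remainder 0.
Solve the quadratic x^2 + 11x + 28 = 0: discriminant = 11^2 - 4(1)(28) = 121 - 112 = 9.
sqrt(9) = 3, so x = (-11 ± 3)/2: x = -4 or x = -7.

x = -7, x = -4, x = -2


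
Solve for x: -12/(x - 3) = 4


Multiply both sides by (x - 3): -12 = 4(x - 3)
Distribute: -12 = 4x - 12
4x = -12 + 12 = 0
x = 0

x = 0


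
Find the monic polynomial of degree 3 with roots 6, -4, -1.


A monic polynomial with roots 6, -4, -1 is:
p(x) = (x - 6)(x + 4)(x + 1)
After multiplying by (x - 6): x - 6
After multiplying by (x + 4): x^2 - 2x - 24
After multiplying by (x + 1): x^3 - x^2 - 26x - 24

x^3 - x^2 - 26x - 24


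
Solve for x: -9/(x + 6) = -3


Multiply both sides by (x + 6): -9 = -3(x + 6)
Distribute: -9 = -3x - 18
-3x = -9 + 18 = 9
x = -3

x = -3


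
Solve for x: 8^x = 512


Express both sides with the same base.
512 = 8^3
Since the bases match: x = 3

x = 3


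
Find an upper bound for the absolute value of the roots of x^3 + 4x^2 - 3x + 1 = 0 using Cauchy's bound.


Cauchy's bound: all roots r satisfy |r| <= 1 + max(|a_i/a_n|) for i = 0,...,n-1
where a_n is the leading coefficient.

Coefficients: [1, 4, -3, 1]
Leading coefficient a_n = 1
Ratios |a_i/a_n|: 4, 3, 1
Maximum ratio: 4
Cauchy's bound: |r| <= 1 + 4 = 5

Upper bound = 5


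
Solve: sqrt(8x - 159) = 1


Square both sides: 8x - 159 = 1^2 = 1
8x = 1 + 159 = 160
x = 20
Check: sqrt(8*20 - 159) = sqrt(1) = 1 ✓

x = 20


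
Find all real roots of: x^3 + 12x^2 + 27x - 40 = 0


Let p(x) = x^3 + 12x^2 + 27x - 40. By the rational root theorem (leading coefficient 1), any rational root is an integer divisor of 40: try ±1, ±2, ... in turn.
Test x = 1: value = 0 ✓, so (x - 1) is a factor.
Synthetic division by (x - 1): bring down 1; 1(1) + 12 = 13; 13(1) + 27 = 40; 40(1) - 40 = 0 → quotient x^2 + 13x + 40, remainder 0.
Solve the quadratic x^2 + 13x + 40 = 0: discriminant = 13^2 - 4(1)(40) = 169 - 160 = 9.
sqrt(9) = 3, so x = (-13 ± 3)/2: x = -5 or x = -8.

x = -8, x = -5, x = 1


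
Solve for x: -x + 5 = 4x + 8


Starting with: -x + 5 = 4x + 8
Move all x terms to left: (-1 - 4)x = 8 - 5
Simplify: -5x = 3
Divide both sides by -5: x = -3/5

x = -3/5


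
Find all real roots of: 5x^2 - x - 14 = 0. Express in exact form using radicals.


Using the quadratic formula: x = (-b ± sqrt(b^2 - 4ac)) / (2a)
Here a = 5, b = -1, c = -14
Discriminant = b^2 - 4ac = (-1)^2 - 4(5)(-14) = 1 + 280 = 281
Since discriminant = 281 > 0, there are two real roots.
x = (1 ± sqrt(281)) / 10
Numerically: x ≈ 1.7763 or x ≈ -1.5763

x = (1 + sqrt(281)) / 10 or x = (1 - sqrt(281)) / 10
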